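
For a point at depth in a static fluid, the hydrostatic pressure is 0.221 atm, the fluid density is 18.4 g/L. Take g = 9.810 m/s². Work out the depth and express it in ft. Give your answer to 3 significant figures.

Solving P = ρ·g·h for h: h = P/(ρ·g).
P = 0.221 atm = 22393 Pa; ρ = 18.4 g/L = 18.40 kg/m³; g = 9.810 m/s².
h = 124.1 m
124.1 m × (1 ft / 0.3048 m) = 407.0 ft

407 ft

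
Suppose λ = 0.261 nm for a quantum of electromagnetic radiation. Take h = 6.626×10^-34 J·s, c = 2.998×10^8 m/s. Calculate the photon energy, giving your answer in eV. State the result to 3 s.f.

4750 eV

Directly: E = hc/λ.
λ = 0.261 nm = 2.610×10^-10 m; h = 6.626×10^-34 J·s; c = 2.998×10^8 m/s.
E = 7.611×10^-16 J  (the unit combination reduces to kg·m²/s² = J)
7.611×10^-16 J × (1 eV / 1.602×10^-19 J) = 4750 eV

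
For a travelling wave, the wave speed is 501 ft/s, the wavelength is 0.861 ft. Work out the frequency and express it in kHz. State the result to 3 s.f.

Solving v = f·λ for f: f = v/λ.
v = 501 ft/s = 152.7 m/s; λ = 0.861 ft = 0.2624 m.
f = 581.9 Hz
581.9 Hz × (1 kHz / 1000 Hz) = 0.5819 kHz

0.582 kHz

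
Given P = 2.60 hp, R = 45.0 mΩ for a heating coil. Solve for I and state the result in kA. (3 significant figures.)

Solving P = I²R for I: I = √(P/R).
P = 2.60 hp = 1939 W; R = 45.0 mΩ = 0.04500 Ω.
I = 207.6 A
207.6 A × (1 kA / 1000 A) = 0.2076 kA

0.208 kA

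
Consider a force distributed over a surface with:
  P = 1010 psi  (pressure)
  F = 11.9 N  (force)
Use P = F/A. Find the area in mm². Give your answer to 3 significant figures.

1.71 mm²

Rearranging P = F/A for A: A = F/P.
P = 1010 psi = 6.964×10^6 Pa; F = 11.9 N.
A = 1.709×10^-6 m²
1.709×10^-6 m² × (1 mm² / 1.000×10^-6 m²) = 1.709 mm²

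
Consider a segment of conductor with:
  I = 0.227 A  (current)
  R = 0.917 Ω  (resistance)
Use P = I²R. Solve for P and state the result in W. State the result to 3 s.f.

P is given directly by: P = I²R.
I = 0.227 A; R = 0.917 Ω.
P = 0.04725 W  (the unit combination reduces to kg·m²/s³ = W)

0.0473 W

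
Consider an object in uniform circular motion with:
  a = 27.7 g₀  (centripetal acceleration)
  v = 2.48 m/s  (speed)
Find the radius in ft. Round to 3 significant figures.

Rearranging: r = v²/a.
a = 27.7 g₀ = 271.6 m/s²; v = 2.48 m/s.
r = 0.02264 m
0.02264 m × (1 ft / 0.3048 m) = 0.07428 ft

0.0743 ft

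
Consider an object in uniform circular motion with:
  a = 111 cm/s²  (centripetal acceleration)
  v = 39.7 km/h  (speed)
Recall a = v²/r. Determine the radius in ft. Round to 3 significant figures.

359 ft

Rearranging a = v²/r for r: r = v²/a.
a = 111 cm/s² = 1.110 m/s²; v = 39.7 km/h = 11.03 m/s.
r = 109.6 m
109.6 m × (1 ft / 0.3048 m) = 359.4 ft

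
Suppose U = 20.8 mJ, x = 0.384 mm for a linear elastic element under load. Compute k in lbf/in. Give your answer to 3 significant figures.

1610 lbf/in

Rearranging: k = 2U/x².
U = 20.8 mJ = 0.02080 J; x = 0.384 mm = 3.840×10^-4 m.
k = 2.821×10^5 N/m
2.821×10^5 N/m × (1 lbf/in / 175.1 N/m) = 1611 lbf/in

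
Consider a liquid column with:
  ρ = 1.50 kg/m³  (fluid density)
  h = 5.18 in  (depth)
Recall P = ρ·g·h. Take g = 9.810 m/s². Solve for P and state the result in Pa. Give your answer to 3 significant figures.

P is given directly by: P = ρgh.
ρ = 1.50 kg/m³; h = 5.18 in = 0.1316 m; g = 9.810 m/s².
P = 1.936 Pa

1.94 Pa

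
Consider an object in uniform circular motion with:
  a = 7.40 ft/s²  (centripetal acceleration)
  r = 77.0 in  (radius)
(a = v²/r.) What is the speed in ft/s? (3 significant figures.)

Rearranging: v = √(a·r).
a = 7.40 ft/s² = 2.256 m/s²; r = 77.0 in = 1.956 m.
v = 2.100 m/s
2.100 m/s × (1 ft/s / 0.3048 m/s) = 6.891 ft/s

6.89 ft/s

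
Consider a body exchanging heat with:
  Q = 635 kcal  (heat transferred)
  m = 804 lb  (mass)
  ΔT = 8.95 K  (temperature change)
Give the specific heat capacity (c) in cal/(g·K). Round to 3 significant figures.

0.195 cal/(g·K)

Solving Q = m·c·ΔT for c: c = Q/(m·ΔT).
Q = 635 kcal = 2.657×10^6 J; m = 804 lb = 364.7 kg; ΔT = 8.95 K.
c = 814.0 J/(kg·K)
814.0 J/(kg·K) × (1 cal/(g·K) / 4184 J/(kg·K)) = 0.1945 cal/(g·K)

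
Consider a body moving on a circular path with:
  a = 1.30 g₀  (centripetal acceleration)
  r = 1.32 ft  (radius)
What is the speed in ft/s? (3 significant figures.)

7.43 ft/s

Solving a = v²/r for v: v = √(a·r).
a = 1.30 g₀ = 12.75 m/s²; r = 1.32 ft = 0.4023 m.
v = 2.265 m/s
2.265 m/s × (1 ft/s / 0.3048 m/s) = 7.430 ft/s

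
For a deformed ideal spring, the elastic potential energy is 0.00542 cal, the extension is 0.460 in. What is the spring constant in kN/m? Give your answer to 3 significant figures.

0.332 kN/m

Rearranging: k = 2U/x².
U = 0.00542 cal = 0.02268 J; x = 0.460 in = 0.01168 m.
k = 332.2 N/m
332.2 N/m × (1 kN/m / 1000 N/m) = 0.3322 kN/m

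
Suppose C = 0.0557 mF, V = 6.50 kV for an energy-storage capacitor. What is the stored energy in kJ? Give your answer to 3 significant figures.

1.18 kJ

E is given directly by: E = ½CV².
C = 0.0557 mF = 5.570×10^-5 F; V = 6.50 kV = 6500 V.
E = 1177 J
1177 J × (1 kJ / 1000 J) = 1.177 kJ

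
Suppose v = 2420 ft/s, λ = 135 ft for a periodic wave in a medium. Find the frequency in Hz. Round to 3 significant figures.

17.9 Hz

Solving v = f·λ for f: f = v/λ.
v = 2420 ft/s = 737.6 m/s; λ = 135 ft = 41.15 m.
f = 17.93 Hz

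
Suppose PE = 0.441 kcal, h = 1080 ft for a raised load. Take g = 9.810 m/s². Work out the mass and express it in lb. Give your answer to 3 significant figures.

Solving PE = m·g·h for m: m = PE/(g·h).
PE = 0.441 kcal = 1845 J; h = 1080 ft = 329.2 m; g = 9.810 m/s².
m = 0.5714 kg
0.5714 kg × (1 lb / 0.4536 kg) = 1.260 lb

1.26 lb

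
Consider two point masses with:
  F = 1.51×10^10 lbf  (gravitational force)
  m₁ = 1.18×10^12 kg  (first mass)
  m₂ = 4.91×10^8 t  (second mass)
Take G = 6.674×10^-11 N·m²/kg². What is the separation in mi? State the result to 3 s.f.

Rearranging: r = √(G·m₁m₂/F).
F = 1.51×10^10 lbf = 6.717×10^10 N; m₁ = 1.18×10^12 kg; m₂ = 4.91×10^8 t = 4.910×10^11 kg; G = 6.674×10^-11 N·m²/kg².
r = 23.99 m
23.99 m × (1 mi / 1609 m) = 0.01491 mi

0.0149 mi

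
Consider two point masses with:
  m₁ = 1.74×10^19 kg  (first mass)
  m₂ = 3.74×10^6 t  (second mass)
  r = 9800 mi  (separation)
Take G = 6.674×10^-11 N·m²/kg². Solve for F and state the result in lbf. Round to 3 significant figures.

F is given directly by: F = Gm₁m₂/r².
m₁ = 1.74×10^19 kg; m₂ = 3.74×10^6 t = 3.740×10^9 kg; r = 9800 mi = 1.577×10^7 m; G = 6.674×10^-11 N·m²/kg².
F = 17461 N
17461 N × (1 lbf / 4.448 N) = 3925 lbf

3930 lbf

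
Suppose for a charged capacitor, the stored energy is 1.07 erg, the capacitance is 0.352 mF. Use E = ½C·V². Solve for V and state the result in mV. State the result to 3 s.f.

Solving E = ½C·V² for V: V = √(2E/C).
E = 1.07 erg = 1.070×10^-7 J; C = 0.352 mF = 3.520×10^-4 F.
V = 0.02466 V
0.02466 V × (1 mV / 0.001000 V) = 24.66 mV

24.7 mV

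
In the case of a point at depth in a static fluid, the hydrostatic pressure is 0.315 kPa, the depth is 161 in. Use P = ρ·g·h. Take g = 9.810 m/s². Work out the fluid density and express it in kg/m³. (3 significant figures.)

7.85 kg/m³

Solving P = ρ·g·h for ρ: ρ = P/(g·h).
P = 0.315 kPa = 315.0 Pa; h = 161 in = 4.089 m; g = 9.810 m/s².
ρ = 7.852 kg/m³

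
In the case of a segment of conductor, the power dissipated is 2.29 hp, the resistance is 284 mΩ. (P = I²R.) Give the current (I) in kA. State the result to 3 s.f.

Solving P = I²R for I: I = √(P/R).
P = 2.29 hp = 1708 W; R = 284 mΩ = 0.2840 Ω.
I = 77.54 A
77.54 A × (1 kA / 1000 A) = 0.07754 kA

0.0775 kA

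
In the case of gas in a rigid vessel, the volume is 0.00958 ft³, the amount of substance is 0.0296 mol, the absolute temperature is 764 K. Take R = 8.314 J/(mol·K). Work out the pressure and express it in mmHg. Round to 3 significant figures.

5200 mmHg

From the ideal-gas law: P = nRT/V.
V = 0.00958 ft³ = 2.713×10^-4 m³; n = 0.0296 mol; T = 764 K; R = 8.314 J/(mol·K).
P = 6.931×10^5 Pa
6.931×10^5 Pa × (1 mmHg / 133.3 Pa) = 5199 mmHg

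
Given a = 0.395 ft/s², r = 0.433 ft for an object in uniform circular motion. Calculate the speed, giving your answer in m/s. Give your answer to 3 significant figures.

Solving a = v²/r for v: v = √(a·r).
a = 0.395 ft/s² = 0.1204 m/s²; r = 0.433 ft = 0.1320 m.
v = 0.1261 m/s

0.126 m/s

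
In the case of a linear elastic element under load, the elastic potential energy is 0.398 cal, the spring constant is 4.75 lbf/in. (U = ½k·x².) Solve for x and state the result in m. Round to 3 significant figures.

0.0633 m

Rearranging U = ½k·x² for x: x = √(2U/k).
U = 0.398 cal = 1.665 J; k = 4.75 lbf/in = 831.9 N/m.
x = 0.06327 m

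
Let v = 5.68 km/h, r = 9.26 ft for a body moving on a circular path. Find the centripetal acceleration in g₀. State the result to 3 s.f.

0.0899 g₀

a is given directly by: a = v²/r.
v = 5.68 km/h = 1.578 m/s; r = 9.26 ft = 2.822 m.
a = 0.8820 m/s²
0.8820 m/s² × (1 g₀ / 9.807 m/s²) = 0.08994 g₀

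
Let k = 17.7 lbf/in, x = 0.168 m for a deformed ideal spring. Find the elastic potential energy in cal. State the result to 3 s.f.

10.5 cal

Directly: U = ½kx².
k = 17.7 lbf/in = 3100 N/m; x = 0.168 m.
U = 43.74 J
43.74 J × (1 cal / 4.184 J) = 10.45 cal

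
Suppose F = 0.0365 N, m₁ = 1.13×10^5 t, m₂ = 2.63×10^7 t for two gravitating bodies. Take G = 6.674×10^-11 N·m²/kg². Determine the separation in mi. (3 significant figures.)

Rearranging F = G·m₁·m₂/r² for r: r = √(G·m₁m₂/F).
F = 0.0365 N; m₁ = 1.13×10^5 t = 1.130×10^8 kg; m₂ = 2.63×10^7 t = 2.630×10^10 kg; G = 6.674×10^-11 N·m²/kg².
r = 73716 m
73716 m × (1 mi / 1609 m) = 45.81 mi

45.8 mi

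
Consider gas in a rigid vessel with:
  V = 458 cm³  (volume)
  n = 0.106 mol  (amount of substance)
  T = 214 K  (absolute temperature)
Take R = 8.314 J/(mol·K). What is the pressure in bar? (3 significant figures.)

From the ideal-gas law: P = nRT/V.
V = 458 cm³ = 4.580×10^-4 m³; n = 0.106 mol; T = 214 K; R = 8.314 J/(mol·K).
P = 4.118×10^5 Pa
4.118×10^5 Pa × (1 bar / 1.000×10^5 Pa) = 4.118 bar

4.12 bar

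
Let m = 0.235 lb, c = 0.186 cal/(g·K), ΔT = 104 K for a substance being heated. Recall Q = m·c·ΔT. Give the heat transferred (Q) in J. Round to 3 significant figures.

8630 J

Q is given directly by: Q = mcΔT.
m = 0.235 lb = 0.1066 kg; c = 0.186 cal/(g·K) = 778.2 J/(kg·K); ΔT = 104 K.
Q = 8627 J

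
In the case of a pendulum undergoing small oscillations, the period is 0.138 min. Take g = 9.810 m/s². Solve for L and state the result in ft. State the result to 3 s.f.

Rearranging T = 2π√(L/g) for L: L = g·(T/2π)².
T = 0.138 min = 8.280 s; g = 9.810 m/s².
L = 17.04 m
17.04 m × (1 ft / 0.3048 m) = 55.89 ft

55.9 ft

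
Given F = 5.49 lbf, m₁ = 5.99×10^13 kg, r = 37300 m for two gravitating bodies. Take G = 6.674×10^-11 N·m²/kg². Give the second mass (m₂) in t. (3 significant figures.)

8500 t

Solving F = G·m₁·m₂/r² for m₂: m₂ = F·r²/(G·m₁).
F = 5.49 lbf = 24.42 N; m₁ = 5.99×10^13 kg; r = 37300 m; G = 6.674×10^-11 N·m²/kg².
m₂ = 8.499×10^6 kg
8.499×10^6 kg × (1 t / 1000 kg) = 8499 t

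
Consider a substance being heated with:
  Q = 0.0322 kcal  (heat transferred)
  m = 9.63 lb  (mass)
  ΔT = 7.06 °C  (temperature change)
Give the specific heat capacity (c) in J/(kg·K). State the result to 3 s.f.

Rearranging: c = Q/(m·ΔT).
Q = 0.0322 kcal = 134.7 J; m = 9.63 lb = 4.368 kg; ΔT = 7.06 °C = 7.060 K.
c = 4.369 J/(kg·K)

4.37 J/(kg·K)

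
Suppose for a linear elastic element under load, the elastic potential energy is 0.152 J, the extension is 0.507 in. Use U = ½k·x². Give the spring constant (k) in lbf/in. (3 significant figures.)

10.5 lbf/in

Rearranging: k = 2U/x².
U = 0.152 J; x = 0.507 in = 0.01288 m.
k = 1833 N/m
1833 N/m × (1 lbf/in / 175.1 N/m) = 10.47 lbf/in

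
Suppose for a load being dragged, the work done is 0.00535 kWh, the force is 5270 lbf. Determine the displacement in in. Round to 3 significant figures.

Solving W = F·d for d: d = W/F.
W = 0.00535 kWh = 19260 J; F = 5270 lbf = 23442 N.
d = 0.8216 m
0.8216 m × (1 in / 0.02540 m) = 32.35 in

32.3 in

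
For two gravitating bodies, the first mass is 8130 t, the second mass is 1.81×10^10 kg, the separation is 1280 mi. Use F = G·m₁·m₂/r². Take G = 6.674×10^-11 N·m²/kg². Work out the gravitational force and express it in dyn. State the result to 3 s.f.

Directly: F = Gm₁m₂/r².
m₁ = 8130 t = 8.130×10^6 kg; m₂ = 1.81×10^10 kg; r = 1280 mi = 2.060×10^6 m; G = 6.674×10^-11 N·m²/kg².
F = 2.314×10^-6 N
2.314×10^-6 N × (1 dyn / 1.000×10^-5 N) = 0.2314 dyn

0.231 dyn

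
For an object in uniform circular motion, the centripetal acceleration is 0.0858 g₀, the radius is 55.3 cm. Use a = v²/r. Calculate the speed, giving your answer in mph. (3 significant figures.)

Rearranging a = v²/r for v: v = √(a·r).
a = 0.0858 g₀ = 0.8414 m/s²; r = 55.3 cm = 0.5530 m.
v = 0.6821 m/s
0.6821 m/s × (1 mph / 0.4470 m/s) = 1.526 mph

1.53 mph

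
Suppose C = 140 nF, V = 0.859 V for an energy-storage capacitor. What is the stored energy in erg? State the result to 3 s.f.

Directly: E = ½CV².
C = 140 nF = 1.400×10^-7 F; V = 0.859 V.
E = 5.165×10^-8 J
5.165×10^-8 J × (1 erg / 1.000×10^-7 J) = 0.5165 erg

0.517 erg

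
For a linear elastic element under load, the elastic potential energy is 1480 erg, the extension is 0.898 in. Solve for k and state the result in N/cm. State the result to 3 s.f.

0.00569 N/cm

Solving U = ½k·x² for k: k = 2U/x².
U = 1480 erg = 1.480×10^-4 J; x = 0.898 in = 0.02281 m.
k = 0.5689 N/m
0.5689 N/m × (1 N/cm / 100.0 N/m) = 0.005689 N/cm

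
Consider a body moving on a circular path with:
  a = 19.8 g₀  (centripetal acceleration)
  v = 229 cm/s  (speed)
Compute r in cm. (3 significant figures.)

Solving a = v²/r for r: r = v²/a.
a = 19.8 g₀ = 194.2 m/s²; v = 229 cm/s = 2.290 m/s.
r = 0.02701 m
0.02701 m × (1 cm / 0.01000 m) = 2.701 cm

2.70 cm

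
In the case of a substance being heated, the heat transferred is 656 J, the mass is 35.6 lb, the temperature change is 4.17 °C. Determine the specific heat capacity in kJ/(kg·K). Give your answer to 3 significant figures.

Rearranging Q = m·c·ΔT for c: c = Q/(m·ΔT).
Q = 656 J; m = 35.6 lb = 16.15 kg; ΔT = 4.17 °C = 4.170 K.
c = 9.742 J/(kg·K)
9.742 J/(kg·K) × (1 kJ/(kg·K) / 1000 J/(kg·K)) = 0.009742 kJ/(kg·K)

0.00974 kJ/(kg·K)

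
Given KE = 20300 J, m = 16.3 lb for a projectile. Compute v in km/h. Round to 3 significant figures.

267 km/h

Rearranging KE = ½mv² for v: v = √(2·KE/m).
KE = 20300 J; m = 16.3 lb = 7.394 kg.
v = 74.10 m/s
74.10 m/s × (1 km/h / 0.2778 m/s) = 266.8 km/h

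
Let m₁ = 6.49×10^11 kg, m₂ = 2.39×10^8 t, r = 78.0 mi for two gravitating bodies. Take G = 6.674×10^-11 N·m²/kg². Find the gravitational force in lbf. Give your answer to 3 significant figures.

148 lbf

From Newton's law of gravitation: F = Gm₁m₂/r².
m₁ = 6.49×10^11 kg; m₂ = 2.39×10^8 t = 2.390×10^11 kg; r = 78.0 mi = 1.255×10^5 m; G = 6.674×10^-11 N·m²/kg².
F = 657.0 N
657.0 N × (1 lbf / 4.448 N) = 147.7 lbf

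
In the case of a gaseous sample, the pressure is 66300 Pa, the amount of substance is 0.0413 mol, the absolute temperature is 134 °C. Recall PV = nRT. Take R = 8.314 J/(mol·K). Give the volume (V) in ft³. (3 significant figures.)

From the ideal-gas law: V = nRT/P.
P = 66300 Pa; n = 0.0413 mol; T = 134 °C = 407.1 K; R = 8.314 J/(mol·K).
V = 0.002109 m³
0.002109 m³ × (1 ft³ / 0.02832 m³) = 0.07447 ft³

0.0745 ft³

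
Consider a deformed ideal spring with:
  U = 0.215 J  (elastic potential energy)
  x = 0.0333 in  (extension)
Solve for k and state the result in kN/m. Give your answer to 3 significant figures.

Solving U = ½k·x² for k: k = 2U/x².
U = 0.215 J; x = 0.0333 in = 8.458×10^-4 m.
k = 6.011×10^5 N/m
6.011×10^5 N/m × (1 kN/m / 1000 N/m) = 601.1 kN/m

601 kN/m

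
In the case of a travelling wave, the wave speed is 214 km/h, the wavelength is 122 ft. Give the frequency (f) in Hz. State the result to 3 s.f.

Rearranging v = f·λ for f: f = v/λ.
v = 214 km/h = 59.44 m/s; λ = 122 ft = 37.19 m.
f = 1.599 Hz

1.60 Hz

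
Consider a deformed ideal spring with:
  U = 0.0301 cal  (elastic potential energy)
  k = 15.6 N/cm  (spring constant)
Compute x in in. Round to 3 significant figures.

0.500 in

Solving U = ½k·x² for x: x = √(2U/k).
U = 0.0301 cal = 0.1259 J; k = 15.6 N/cm = 1560 N/m.
x = 0.01271 m
0.01271 m × (1 in / 0.02540 m) = 0.5003 in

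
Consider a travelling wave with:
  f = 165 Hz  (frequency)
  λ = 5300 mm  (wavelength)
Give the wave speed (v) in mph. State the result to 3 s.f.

Directly: v = fλ.
f = 165 Hz; λ = 5300 mm = 5.300 m.
v = 874.5 m/s
874.5 m/s × (1 mph / 0.4470 m/s) = 1956 mph

1960 mph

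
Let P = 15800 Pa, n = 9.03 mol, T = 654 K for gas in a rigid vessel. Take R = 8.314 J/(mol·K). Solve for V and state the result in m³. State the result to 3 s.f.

From the ideal-gas law: V = nRT/P.
P = 15800 Pa; n = 9.03 mol; T = 654 K; R = 8.314 J/(mol·K).
V = 3.108 m³

3.11 m³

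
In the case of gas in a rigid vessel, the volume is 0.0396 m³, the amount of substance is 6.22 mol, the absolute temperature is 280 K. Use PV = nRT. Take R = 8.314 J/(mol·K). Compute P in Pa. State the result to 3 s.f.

From the ideal-gas law: P = nRT/V.
V = 0.0396 m³; n = 6.22 mol; T = 280 K; R = 8.314 J/(mol·K).
P = 3.656×10^5 Pa

3.66×10^5 Pa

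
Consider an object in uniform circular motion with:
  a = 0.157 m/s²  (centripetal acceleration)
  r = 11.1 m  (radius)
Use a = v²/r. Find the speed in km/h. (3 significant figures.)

4.75 km/h

Rearranging a = v²/r for v: v = √(a·r).
a = 0.157 m/s²; r = 11.1 m.
v = 1.320 m/s
1.320 m/s × (1 km/h / 0.2778 m/s) = 4.752 km/h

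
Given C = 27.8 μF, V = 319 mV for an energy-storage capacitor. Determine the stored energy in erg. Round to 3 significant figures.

E is given directly by: E = ½CV².
C = 27.8 μF = 2.780×10^-5 F; V = 319 mV = 0.3190 V.
E = 1.414×10^-6 J
1.414×10^-6 J × (1 erg / 1.000×10^-7 J) = 14.14 erg

14.1 erg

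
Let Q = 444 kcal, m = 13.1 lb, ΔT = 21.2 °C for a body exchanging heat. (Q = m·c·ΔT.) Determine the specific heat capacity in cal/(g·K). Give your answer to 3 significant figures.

Solving Q = m·c·ΔT for c: c = Q/(m·ΔT).
Q = 444 kcal = 1.858×10^6 J; m = 13.1 lb = 5.942 kg; ΔT = 21.2 °C = 21.20 K.
c = 14747 J/(kg·K)
14747 J/(kg·K) × (1 cal/(g·K) / 4184 J/(kg·K)) = 3.525 cal/(g·K)

3.52 cal/(g·K)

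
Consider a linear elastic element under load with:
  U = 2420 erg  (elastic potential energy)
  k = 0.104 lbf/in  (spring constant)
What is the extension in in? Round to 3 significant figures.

0.203 in

Rearranging U = ½k·x² for x: x = √(2U/k).
U = 2420 erg = 2.420×10^-4 J; k = 0.104 lbf/in = 18.21 N/m.
x = 0.005155 m
0.005155 m × (1 in / 0.02540 m) = 0.2030 in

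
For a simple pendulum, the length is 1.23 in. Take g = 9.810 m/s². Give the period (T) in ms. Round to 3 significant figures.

355 ms

T is given directly by: T = 2π√(L/g).
L = 1.23 in = 0.03124 m; g = 9.810 m/s².
T = 0.3546 s
0.3546 s × (1 ms / 0.001000 s) = 354.6 ms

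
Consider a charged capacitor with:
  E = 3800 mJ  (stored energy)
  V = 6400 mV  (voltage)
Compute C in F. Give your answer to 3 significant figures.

0.186 F

Rearranging: C = 2E/V².
E = 3800 mJ = 3.800 J; V = 6400 mV = 6.400 V.
C = 0.1855 F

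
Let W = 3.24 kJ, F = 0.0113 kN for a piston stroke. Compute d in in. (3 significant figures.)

11300 in

Rearranging W = F·d for d: d = W/F.
W = 3.24 kJ = 3240 J; F = 0.0113 kN = 11.30 N.
d = 286.7 m
286.7 m × (1 in / 0.02540 m) = 11288 in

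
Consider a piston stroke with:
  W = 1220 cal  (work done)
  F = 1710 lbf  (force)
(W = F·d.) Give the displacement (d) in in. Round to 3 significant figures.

26.4 in

Solving W = F·d for d: d = W/F.
W = 1220 cal = 5104 J; F = 1710 lbf = 7606 N.
d = 0.6711 m
0.6711 m × (1 in / 0.02540 m) = 26.42 in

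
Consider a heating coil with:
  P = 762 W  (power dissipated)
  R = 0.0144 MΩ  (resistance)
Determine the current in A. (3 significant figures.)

0.230 A

Solving P = I²R for I: I = √(P/R).
P = 762 W; R = 0.0144 MΩ = 14400 Ω.
I = 0.2300 A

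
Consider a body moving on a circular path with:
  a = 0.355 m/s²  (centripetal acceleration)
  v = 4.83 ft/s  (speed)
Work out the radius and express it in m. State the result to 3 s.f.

Rearranging a = v²/r for r: r = v²/a.
a = 0.355 m/s²; v = 4.83 ft/s = 1.472 m/s.
r = 6.105 m

6.11 m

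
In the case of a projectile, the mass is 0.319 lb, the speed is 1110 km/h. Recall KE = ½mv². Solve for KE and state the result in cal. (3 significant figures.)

1640 cal

KE is given directly by: KE = ½mv².
m = 0.319 lb = 0.1447 kg; v = 1110 km/h = 308.3 m/s.
KE = 6878 J  (the unit combination reduces to kg·m²/s² = J)
6878 J × (1 cal / 4.184 J) = 1644 cal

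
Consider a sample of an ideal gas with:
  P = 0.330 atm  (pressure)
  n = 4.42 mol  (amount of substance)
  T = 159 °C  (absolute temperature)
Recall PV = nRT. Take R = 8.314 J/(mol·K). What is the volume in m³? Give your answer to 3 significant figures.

From the ideal-gas law: V = nRT/P.
P = 0.330 atm = 33437 Pa; n = 4.42 mol; T = 159 °C = 432.1 K; R = 8.314 J/(mol·K).
V = 0.4749 m³

0.475 m³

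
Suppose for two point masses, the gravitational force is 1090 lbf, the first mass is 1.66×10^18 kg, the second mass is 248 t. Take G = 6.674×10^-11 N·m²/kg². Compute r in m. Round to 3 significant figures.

From Newton's law of gravitation: r = √(G·m₁m₂/F).
F = 1090 lbf = 4849 N; m₁ = 1.66×10^18 kg; m₂ = 248 t = 2.480×10^5 kg; G = 6.674×10^-11 N·m²/kg².
r = 75278 m

75300 m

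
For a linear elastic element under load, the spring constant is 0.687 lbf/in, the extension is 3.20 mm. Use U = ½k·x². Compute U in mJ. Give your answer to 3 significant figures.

0.616 mJ

U is given directly by: U = ½kx².
k = 0.687 lbf/in = 120.3 N/m; x = 3.20 mm = 0.003200 m.
U = 6.160×10^-4 J
6.160×10^-4 J × (1 mJ / 0.001000 J) = 0.6160 mJ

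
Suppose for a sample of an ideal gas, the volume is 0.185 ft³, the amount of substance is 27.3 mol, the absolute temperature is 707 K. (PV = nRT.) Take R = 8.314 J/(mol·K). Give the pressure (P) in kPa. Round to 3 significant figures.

From the ideal-gas law: P = nRT/V.
V = 0.185 ft³ = 0.005239 m³; n = 27.3 mol; T = 707 K; R = 8.314 J/(mol·K).
P = 3.063×10^7 Pa  (the unit combination reduces to kg/(m·s²) = Pa)
3.063×10^7 Pa × (1 kPa / 1000 Pa) = 30632 kPa

30600 kPa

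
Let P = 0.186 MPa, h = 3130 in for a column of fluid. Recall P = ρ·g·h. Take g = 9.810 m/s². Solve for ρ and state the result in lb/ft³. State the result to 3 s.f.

Solving P = ρ·g·h for ρ: ρ = P/(g·h).
P = 0.186 MPa = 1.860×10^5 Pa; h = 3130 in = 79.50 m; g = 9.810 m/s².
ρ = 238.5 kg/m³
238.5 kg/m³ × (1 lb/ft³ / 16.02 kg/m³) = 14.89 lb/ft³

14.9 lb/ft³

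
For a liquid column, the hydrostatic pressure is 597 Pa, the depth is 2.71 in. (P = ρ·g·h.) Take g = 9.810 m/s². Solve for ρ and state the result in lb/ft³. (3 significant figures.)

Rearranging P = ρ·g·h for ρ: ρ = P/(g·h).
P = 597 Pa; h = 2.71 in = 0.06883 m; g = 9.810 m/s².
ρ = 884.1 kg/m³
884.1 kg/m³ × (1 lb/ft³ / 16.02 kg/m³) = 55.19 lb/ft³

55.2 lb/ft³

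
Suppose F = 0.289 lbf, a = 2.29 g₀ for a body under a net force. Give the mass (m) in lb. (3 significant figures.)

0.126 lb

From Newton's second law: m = F/a.
F = 0.289 lbf = 1.286 N; a = 2.29 g₀ = 22.46 m/s².
m = 0.05724 kg
0.05724 kg × (1 lb / 0.4536 kg) = 0.1262 lb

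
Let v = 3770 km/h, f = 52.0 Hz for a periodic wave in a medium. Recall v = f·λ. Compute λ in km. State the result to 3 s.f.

0.0201 km

Rearranging v = f·λ for λ: λ = v/f.
v = 3770 km/h = 1047 m/s; f = 52.0 Hz.
λ = 20.14 m
20.14 m × (1 km / 1000 m) = 0.02014 km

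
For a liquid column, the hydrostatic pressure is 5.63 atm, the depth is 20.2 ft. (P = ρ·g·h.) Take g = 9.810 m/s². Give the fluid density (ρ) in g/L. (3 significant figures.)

Rearranging: ρ = P/(g·h).
P = 5.63 atm = 5.705×10^5 Pa; h = 20.2 ft = 6.157 m; g = 9.810 m/s².
ρ = 9445 kg/m³
Since 1 g/L = 1 kg/m³, 9445 g/L.

9440 g/L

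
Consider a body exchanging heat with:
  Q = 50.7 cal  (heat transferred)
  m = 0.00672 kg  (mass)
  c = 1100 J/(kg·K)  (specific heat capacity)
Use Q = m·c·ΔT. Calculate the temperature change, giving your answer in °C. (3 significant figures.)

28.7 °C

Rearranging Q = m·c·ΔT for ΔT: ΔT = Q/(m·c).
Q = 50.7 cal = 212.1 J; m = 0.00672 kg; c = 1100 J/(kg·K).
ΔT = 28.70 K
Since 1 °C = 1 K, 28.70 °C.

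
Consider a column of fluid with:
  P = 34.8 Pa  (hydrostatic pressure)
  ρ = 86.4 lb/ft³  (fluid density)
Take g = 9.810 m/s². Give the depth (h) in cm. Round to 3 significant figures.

Rearranging: h = P/(ρ·g).
P = 34.8 Pa; ρ = 86.4 lb/ft³ = 1384 kg/m³; g = 9.810 m/s².
h = 0.002563 m
0.002563 m × (1 cm / 0.01000 m) = 0.2563 cm

0.256 cm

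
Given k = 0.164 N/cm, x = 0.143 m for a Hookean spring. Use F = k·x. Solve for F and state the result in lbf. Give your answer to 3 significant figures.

From Hooke's law: F = kx.
k = 0.164 N/cm = 16.40 N/m; x = 0.143 m.
F = 2.345 N
2.345 N × (1 lbf / 4.448 N) = 0.5272 lbf

0.527 lbf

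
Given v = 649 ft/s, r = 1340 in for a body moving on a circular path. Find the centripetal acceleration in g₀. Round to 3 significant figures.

Directly: a = v²/r.
v = 649 ft/s = 197.8 m/s; r = 1340 in = 34.04 m.
a = 1150 m/s²
1150 m/s² × (1 g₀ / 9.807 m/s²) = 117.2 g₀

117 g₀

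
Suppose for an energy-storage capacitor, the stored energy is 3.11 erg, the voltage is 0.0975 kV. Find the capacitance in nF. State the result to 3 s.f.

Solving E = ½C·V² for C: C = 2E/V².
E = 3.11 erg = 3.110×10^-7 J; V = 0.0975 kV = 97.50 V.
C = 6.543×10^-11 F
6.543×10^-11 F × (1 nF / 1.000×10^-9 F) = 0.06543 nF

0.0654 nF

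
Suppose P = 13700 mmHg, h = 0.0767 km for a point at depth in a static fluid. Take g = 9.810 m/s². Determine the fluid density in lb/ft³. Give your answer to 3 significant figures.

Solving P = ρ·g·h for ρ: ρ = P/(g·h).
P = 13700 mmHg = 1.827×10^6 Pa; h = 0.0767 km = 76.70 m; g = 9.810 m/s².
ρ = 2427 kg/m³
2427 kg/m³ × (1 lb/ft³ / 16.02 kg/m³) = 151.5 lb/ft³

152 lb/ft³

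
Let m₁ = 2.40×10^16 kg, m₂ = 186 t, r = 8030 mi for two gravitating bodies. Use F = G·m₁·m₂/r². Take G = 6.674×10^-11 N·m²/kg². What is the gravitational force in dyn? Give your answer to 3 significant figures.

178 dyn

Directly: F = Gm₁m₂/r².
m₁ = 2.40×10^16 kg; m₂ = 186 t = 1.860×10^5 kg; r = 8030 mi = 1.292×10^7 m; G = 6.674×10^-11 N·m²/kg².
F = 0.001784 N
0.001784 N × (1 dyn / 1.000×10^-5 N) = 178.4 dyn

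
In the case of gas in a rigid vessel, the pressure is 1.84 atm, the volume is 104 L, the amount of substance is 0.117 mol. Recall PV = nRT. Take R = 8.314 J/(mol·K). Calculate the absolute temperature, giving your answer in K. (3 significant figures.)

Rearranging: T = PV/(nR).
P = 1.84 atm = 1.864×10^5 Pa; V = 104 L = 0.1040 m³; n = 0.117 mol; R = 8.314 J/(mol·K).
T = 19933 K

19900 K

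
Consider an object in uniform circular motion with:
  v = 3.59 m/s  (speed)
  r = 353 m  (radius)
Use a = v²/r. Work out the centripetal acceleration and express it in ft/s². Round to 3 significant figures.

0.120 ft/s²

a is given directly by: a = v²/r.
v = 3.59 m/s; r = 353 m.
a = 0.03651 m/s²
0.03651 m/s² × (1 ft/s² / 0.3048 m/s²) = 0.1198 ft/s²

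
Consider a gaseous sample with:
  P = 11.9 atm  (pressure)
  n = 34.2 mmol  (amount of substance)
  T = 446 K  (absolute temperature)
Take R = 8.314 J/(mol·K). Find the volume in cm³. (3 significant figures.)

Solving PV = nRT for V: V = nRT/P.
P = 11.9 atm = 1.206×10^6 Pa; n = 34.2 mmol = 0.03420 mol; T = 446 K; R = 8.314 J/(mol·K).
V = 1.052×10^-4 m³
1.052×10^-4 m³ × (1 cm³ / 1.000×10^-6 m³) = 105.2 cm³

105 cm³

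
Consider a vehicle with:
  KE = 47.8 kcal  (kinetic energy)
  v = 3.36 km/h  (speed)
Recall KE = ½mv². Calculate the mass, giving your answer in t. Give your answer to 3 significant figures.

459 t

Rearranging: m = 2·KE/v².
KE = 47.8 kcal = 2.000×10^5 J; v = 3.36 km/h = 0.9333 m/s.
m = 4.592×10^5 kg
4.592×10^5 kg × (1 t / 1000 kg) = 459.2 t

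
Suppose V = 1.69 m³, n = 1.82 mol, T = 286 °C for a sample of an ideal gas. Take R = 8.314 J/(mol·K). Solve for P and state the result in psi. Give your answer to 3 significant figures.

0.726 psi

From the ideal-gas law: P = nRT/V.
V = 1.69 m³; n = 1.82 mol; T = 286 °C = 559.1 K; R = 8.314 J/(mol·K).
P = 5006 Pa
5006 Pa × (1 psi / 6895 Pa) = 0.7261 psi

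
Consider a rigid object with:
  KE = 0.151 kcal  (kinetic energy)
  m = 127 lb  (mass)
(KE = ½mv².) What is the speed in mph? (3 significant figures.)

Solving KE = ½mv² for v: v = √(2·KE/m).
KE = 0.151 kcal = 631.8 J; m = 127 lb = 57.61 kg.
v = 4.683 m/s
4.683 m/s × (1 mph / 0.4470 m/s) = 10.48 mph

10.5 mph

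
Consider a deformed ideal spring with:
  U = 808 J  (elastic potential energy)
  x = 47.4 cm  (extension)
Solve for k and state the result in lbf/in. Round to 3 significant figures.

Rearranging U = ½k·x² for k: k = 2U/x².
U = 808 J; x = 47.4 cm = 0.4740 m.
k = 7193 N/m
7193 N/m × (1 lbf/in / 175.1 N/m) = 41.07 lbf/in

41.1 lbf/in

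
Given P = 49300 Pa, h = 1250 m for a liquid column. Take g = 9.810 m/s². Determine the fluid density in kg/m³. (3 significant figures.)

4.02 kg/m³

Rearranging P = ρ·g·h for ρ: ρ = P/(g·h).
P = 49300 Pa; h = 1250 m; g = 9.810 m/s².
ρ = 4.020 kg/m³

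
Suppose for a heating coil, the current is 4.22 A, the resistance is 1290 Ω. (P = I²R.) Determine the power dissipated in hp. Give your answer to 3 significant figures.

P is given directly by: P = I²R.
I = 4.22 A; R = 1290 Ω.
P = 22973 W
22973 W × (1 hp / 745.7 W) = 30.81 hp

30.8 hp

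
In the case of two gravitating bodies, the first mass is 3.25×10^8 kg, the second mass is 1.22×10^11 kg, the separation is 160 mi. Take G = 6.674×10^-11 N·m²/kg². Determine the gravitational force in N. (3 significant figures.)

From Newton's law of gravitation: F = Gm₁m₂/r².
m₁ = 3.25×10^8 kg; m₂ = 1.22×10^11 kg; r = 160 mi = 2.575×10^5 m; G = 6.674×10^-11 N·m²/kg².
F = 0.03991 N

0.0399 N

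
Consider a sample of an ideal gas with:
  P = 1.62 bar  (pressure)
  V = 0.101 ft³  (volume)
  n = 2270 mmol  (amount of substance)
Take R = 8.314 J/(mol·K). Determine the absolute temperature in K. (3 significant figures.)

From the ideal-gas law: T = PV/(nR).
P = 1.62 bar = 1.620×10^5 Pa; V = 0.101 ft³ = 0.002860 m³; n = 2270 mmol = 2.270 mol; R = 8.314 J/(mol·K).
T = 24.55 K

24.5 K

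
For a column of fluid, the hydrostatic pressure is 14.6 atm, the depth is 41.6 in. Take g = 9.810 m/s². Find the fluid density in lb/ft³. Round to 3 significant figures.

Rearranging P = ρ·g·h for ρ: ρ = P/(g·h).
P = 14.6 atm = 1.479×10^6 Pa; h = 41.6 in = 1.057 m; g = 9.810 m/s².
ρ = 1.427×10^5 kg/m³
1.427×10^5 kg/m³ × (1 lb/ft³ / 16.02 kg/m³) = 8909 lb/ft³

8910 lb/ft³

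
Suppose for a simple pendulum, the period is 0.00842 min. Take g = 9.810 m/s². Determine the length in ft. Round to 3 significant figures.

Rearranging: L = g·(T/2π)².
T = 0.00842 min = 0.5052 s; g = 9.810 m/s².
L = 0.06342 m
0.06342 m × (1 ft / 0.3048 m) = 0.2081 ft

0.208 ft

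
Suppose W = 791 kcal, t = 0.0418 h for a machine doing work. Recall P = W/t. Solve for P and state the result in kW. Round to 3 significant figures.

P is given directly by: P = W/t.
W = 791 kcal = 3.310×10^6 J; t = 0.0418 h = 150.5 s.
P = 21993 W
21993 W × (1 kW / 1000 W) = 21.99 kW

22.0 kW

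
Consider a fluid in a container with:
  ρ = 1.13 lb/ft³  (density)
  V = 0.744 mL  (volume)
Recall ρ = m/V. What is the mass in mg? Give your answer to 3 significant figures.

13.5 mg

Rearranging: m = ρV.
ρ = 1.13 lb/ft³ = 18.10 kg/m³; V = 0.744 mL = 7.440×10^-7 m³.
m = 1.347×10^-5 kg
1.347×10^-5 kg × (1 mg / 1.000×10^-6 kg) = 13.47 mg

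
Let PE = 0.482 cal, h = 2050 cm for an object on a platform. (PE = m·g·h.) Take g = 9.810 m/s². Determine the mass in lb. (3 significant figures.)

0.0221 lb

Solving PE = m·g·h for m: m = PE/(g·h).
PE = 0.482 cal = 2.017 J; h = 2050 cm = 20.50 m; g = 9.810 m/s².
m = 0.01003 kg
0.01003 kg × (1 lb / 0.4536 kg) = 0.02211 lb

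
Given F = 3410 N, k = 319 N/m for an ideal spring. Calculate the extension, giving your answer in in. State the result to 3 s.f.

421 in

Rearranging: x = F/k.
F = 3410 N; k = 319 N/m.
x = 10.69 m
10.69 m × (1 in / 0.02540 m) = 420.9 in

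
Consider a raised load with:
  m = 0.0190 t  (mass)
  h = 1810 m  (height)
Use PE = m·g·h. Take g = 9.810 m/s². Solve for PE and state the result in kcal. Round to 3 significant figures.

Directly: PE = mgh.
m = 0.0190 t = 19.00 kg; h = 1810 m; g = 9.810 m/s².
PE = 3.374×10^5 J
3.374×10^5 J × (1 kcal / 4184 J) = 80.63 kcal

80.6 kcal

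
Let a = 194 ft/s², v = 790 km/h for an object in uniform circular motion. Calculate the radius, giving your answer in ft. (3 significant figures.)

2670 ft

Solving a = v²/r for r: r = v²/a.
a = 194 ft/s² = 59.13 m/s²; v = 790 km/h = 219.4 m/s.
r = 814.4 m
814.4 m × (1 ft / 0.3048 m) = 2672 ft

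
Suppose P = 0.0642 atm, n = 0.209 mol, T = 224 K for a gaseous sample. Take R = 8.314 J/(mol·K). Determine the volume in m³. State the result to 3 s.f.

From the ideal-gas law: V = nRT/P.
P = 0.0642 atm = 6505 Pa; n = 0.209 mol; T = 224 K; R = 8.314 J/(mol·K).
V = 0.05983 m³

0.0598 m³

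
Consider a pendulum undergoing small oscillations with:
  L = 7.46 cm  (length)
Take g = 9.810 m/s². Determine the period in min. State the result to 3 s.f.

T is given directly by: T = 2π√(L/g).
L = 7.46 cm = 0.07460 m; g = 9.810 m/s².
T = 0.5479 s
0.5479 s × (1 min / 60.00 s) = 0.009132 min

0.00913 min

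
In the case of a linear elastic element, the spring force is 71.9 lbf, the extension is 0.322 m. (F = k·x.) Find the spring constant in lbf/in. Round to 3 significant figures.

Rearranging: k = F/x.
F = 71.9 lbf = 319.8 N; x = 0.322 m.
k = 993.3 N/m
993.3 N/m × (1 lbf/in / 175.1 N/m) = 5.672 lbf/in

5.67 lbf/in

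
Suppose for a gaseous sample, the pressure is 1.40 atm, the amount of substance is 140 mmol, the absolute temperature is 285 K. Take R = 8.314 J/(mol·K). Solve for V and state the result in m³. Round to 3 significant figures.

0.00234 m³

Rearranging: V = nRT/P.
P = 1.40 atm = 1.419×10^5 Pa; n = 140 mmol = 0.1400 mol; T = 285 K; R = 8.314 J/(mol·K).
V = 0.002339 m³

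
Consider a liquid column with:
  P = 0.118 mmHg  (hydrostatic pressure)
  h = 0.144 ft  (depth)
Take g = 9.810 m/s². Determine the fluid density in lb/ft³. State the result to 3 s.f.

Solving P = ρ·g·h for ρ: ρ = P/(g·h).
P = 0.118 mmHg = 15.73 Pa; h = 0.144 ft = 0.04389 m; g = 9.810 m/s².
ρ = 36.54 kg/m³
36.54 kg/m³ × (1 lb/ft³ / 16.02 kg/m³) = 2.281 lb/ft³

2.28 lb/ft³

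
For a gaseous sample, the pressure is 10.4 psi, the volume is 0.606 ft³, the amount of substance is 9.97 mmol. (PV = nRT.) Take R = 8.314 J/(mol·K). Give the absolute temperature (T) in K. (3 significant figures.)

Rearranging: T = PV/(nR).
P = 10.4 psi = 71705 Pa; V = 0.606 ft³ = 0.01716 m³; n = 9.97 mmol = 0.009970 mol; R = 8.314 J/(mol·K).
T = 14844 K

14800 K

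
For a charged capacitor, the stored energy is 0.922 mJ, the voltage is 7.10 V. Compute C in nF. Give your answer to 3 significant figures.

Rearranging E = ½C·V² for C: C = 2E/V².
E = 0.922 mJ = 9.220×10^-4 J; V = 7.10 V.
C = 3.658×10^-5 F
3.658×10^-5 F × (1 nF / 1.000×10^-9 F) = 36580 nF

36600 nF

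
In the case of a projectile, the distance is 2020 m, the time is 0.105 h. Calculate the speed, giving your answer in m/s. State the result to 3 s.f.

v is given directly by: v = d/t.
d = 2020 m; t = 0.105 h = 378.0 s.
v = 5.344 m/s

5.34 m/s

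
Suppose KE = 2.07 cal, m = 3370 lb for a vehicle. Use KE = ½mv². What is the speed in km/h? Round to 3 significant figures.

Solving KE = ½mv² for v: v = √(2·KE/m).
KE = 2.07 cal = 8.661 J; m = 3370 lb = 1529 kg.
v = 0.1065 m/s
0.1065 m/s × (1 km/h / 0.2778 m/s) = 0.3832 km/h

0.383 km/h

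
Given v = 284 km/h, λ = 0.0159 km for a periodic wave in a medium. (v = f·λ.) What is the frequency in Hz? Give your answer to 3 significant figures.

4.96 Hz

Rearranging: f = v/λ.
v = 284 km/h = 78.89 m/s; λ = 0.0159 km = 15.90 m.
f = 4.962 Hz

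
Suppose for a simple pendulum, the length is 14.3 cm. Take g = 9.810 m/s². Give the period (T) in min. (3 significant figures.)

0.0126 min

T is given directly by: T = 2π√(L/g).
L = 14.3 cm = 0.1430 m; g = 9.810 m/s².
T = 0.7586 s
0.7586 s × (1 min / 60.00 s) = 0.01264 min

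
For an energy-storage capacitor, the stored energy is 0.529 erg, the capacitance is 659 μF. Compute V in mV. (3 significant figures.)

Rearranging: V = √(2E/C).
E = 0.529 erg = 5.290×10^-8 J; C = 659 μF = 6.590×10^-4 F.
V = 0.01267 V
0.01267 V × (1 mV / 0.001000 V) = 12.67 mV

12.7 mV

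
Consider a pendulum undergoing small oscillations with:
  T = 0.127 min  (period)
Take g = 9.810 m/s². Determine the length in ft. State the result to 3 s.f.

Rearranging: L = g·(T/2π)².
T = 0.127 min = 7.620 s; g = 9.810 m/s².
L = 14.43 m
14.43 m × (1 ft / 0.3048 m) = 47.34 ft

47.3 ft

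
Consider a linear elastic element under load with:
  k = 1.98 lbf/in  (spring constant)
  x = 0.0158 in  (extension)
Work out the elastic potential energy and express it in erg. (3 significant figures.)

U is given directly by: U = ½kx².
k = 1.98 lbf/in = 346.8 N/m; x = 0.0158 in = 4.013×10^-4 m.
U = 2.792×10^-5 J
2.792×10^-5 J × (1 erg / 1.000×10^-7 J) = 279.2 erg

279 erg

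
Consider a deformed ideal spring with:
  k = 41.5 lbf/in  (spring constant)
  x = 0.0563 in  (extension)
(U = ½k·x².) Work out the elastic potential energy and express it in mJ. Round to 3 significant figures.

Directly: U = ½kx².
k = 41.5 lbf/in = 7268 N/m; x = 0.0563 in = 0.001430 m.
U = 0.007431 J  (the unit combination reduces to kg·m²/s² = J)
0.007431 J × (1 mJ / 0.001000 J) = 7.431 mJ

7.43 mJ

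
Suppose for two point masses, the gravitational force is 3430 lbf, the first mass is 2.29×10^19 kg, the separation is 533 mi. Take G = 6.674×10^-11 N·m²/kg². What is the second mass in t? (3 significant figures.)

7350 t

Solving F = G·m₁·m₂/r² for m₂: m₂ = F·r²/(G·m₁).
F = 3430 lbf = 15257 N; m₁ = 2.29×10^19 kg; r = 533 mi = 8.578×10^5 m; G = 6.674×10^-11 N·m²/kg².
m₂ = 7.345×10^6 kg
7.345×10^6 kg × (1 t / 1000 kg) = 7345 t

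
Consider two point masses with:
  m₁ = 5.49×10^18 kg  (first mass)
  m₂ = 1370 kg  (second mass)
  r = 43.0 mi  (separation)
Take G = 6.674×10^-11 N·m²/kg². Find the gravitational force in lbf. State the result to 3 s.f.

23.6 lbf

F is given directly by: F = Gm₁m₂/r².
m₁ = 5.49×10^18 kg; m₂ = 1370 kg; r = 43.0 mi = 69202 m; G = 6.674×10^-11 N·m²/kg².
F = 104.8 N
104.8 N × (1 lbf / 4.448 N) = 23.56 lbf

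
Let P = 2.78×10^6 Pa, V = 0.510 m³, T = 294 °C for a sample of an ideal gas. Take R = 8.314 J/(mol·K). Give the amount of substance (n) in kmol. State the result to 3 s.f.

From the ideal-gas law: n = PV/(RT).
P = 2.78×10^6 Pa; V = 0.510 m³; T = 294 °C = 567.1 K; R = 8.314 J/(mol·K).
n = 300.7 mol
300.7 mol × (1 kmol / 1000 mol) = 0.3007 kmol

0.301 kmol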